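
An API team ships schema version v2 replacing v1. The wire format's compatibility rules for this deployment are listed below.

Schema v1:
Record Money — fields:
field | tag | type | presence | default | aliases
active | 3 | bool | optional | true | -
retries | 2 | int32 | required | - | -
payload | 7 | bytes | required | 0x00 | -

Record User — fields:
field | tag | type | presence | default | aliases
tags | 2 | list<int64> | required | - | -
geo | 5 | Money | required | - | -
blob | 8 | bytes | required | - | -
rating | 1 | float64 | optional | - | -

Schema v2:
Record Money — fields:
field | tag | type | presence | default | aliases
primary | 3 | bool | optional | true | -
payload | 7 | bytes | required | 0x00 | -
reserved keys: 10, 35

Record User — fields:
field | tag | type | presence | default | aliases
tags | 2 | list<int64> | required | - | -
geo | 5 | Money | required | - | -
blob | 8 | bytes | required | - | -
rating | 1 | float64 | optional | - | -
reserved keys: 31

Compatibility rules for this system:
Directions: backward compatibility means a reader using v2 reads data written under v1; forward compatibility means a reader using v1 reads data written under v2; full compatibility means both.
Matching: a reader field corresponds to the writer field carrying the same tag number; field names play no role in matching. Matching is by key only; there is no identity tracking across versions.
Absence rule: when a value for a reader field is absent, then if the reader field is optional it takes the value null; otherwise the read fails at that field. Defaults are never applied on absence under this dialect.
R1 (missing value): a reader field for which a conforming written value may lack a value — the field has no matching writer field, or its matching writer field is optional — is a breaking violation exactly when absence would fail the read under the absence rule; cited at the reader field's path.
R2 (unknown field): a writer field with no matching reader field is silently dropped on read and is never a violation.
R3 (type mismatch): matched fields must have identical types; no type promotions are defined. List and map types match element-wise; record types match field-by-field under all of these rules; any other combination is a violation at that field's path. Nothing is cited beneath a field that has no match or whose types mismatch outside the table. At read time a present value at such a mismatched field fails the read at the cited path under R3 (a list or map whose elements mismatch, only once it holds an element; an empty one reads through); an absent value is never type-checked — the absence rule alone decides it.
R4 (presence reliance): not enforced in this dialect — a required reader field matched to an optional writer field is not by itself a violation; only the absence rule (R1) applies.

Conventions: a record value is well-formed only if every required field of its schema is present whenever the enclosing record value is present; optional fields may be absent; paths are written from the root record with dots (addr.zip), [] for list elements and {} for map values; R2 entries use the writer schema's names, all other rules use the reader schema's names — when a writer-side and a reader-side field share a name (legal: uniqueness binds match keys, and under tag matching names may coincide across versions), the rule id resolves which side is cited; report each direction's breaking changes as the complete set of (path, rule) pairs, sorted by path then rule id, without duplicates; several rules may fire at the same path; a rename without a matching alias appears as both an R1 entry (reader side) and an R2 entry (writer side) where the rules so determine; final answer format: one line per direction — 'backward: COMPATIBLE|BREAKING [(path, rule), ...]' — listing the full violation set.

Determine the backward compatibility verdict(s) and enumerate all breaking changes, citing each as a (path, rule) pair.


backward: COMPATIBLE []

the writer's type comes first in each User pair
backward for User (reader v2, writer v1):
  writer required, list<int64> -> list<int64>: reader tags maps from writer tags
  writer required, Money -> Money: reader geo maps from writer geo
  writer required, bytes -> bytes: reader blob maps from writer blob
  writer optional, float64 -> float64: reader rating maps from writer rating
  writer optional, bool -> bool: reader geo.primary maps from writer geo.active
  writer required, bytes -> bytes: reader geo.payload maps from writer geo.payload
  writer field geo.retries has no reader counterpart
  => no violations; backward on User: COMPATIBLE
the rest of the User diff is inert for this question:
  removed field retries from record Money -> matters only for User's forward compatibility — outside the asked direction
  renamed field active to primary in record Money -> triggers nothing under User's printed rules — same verdict


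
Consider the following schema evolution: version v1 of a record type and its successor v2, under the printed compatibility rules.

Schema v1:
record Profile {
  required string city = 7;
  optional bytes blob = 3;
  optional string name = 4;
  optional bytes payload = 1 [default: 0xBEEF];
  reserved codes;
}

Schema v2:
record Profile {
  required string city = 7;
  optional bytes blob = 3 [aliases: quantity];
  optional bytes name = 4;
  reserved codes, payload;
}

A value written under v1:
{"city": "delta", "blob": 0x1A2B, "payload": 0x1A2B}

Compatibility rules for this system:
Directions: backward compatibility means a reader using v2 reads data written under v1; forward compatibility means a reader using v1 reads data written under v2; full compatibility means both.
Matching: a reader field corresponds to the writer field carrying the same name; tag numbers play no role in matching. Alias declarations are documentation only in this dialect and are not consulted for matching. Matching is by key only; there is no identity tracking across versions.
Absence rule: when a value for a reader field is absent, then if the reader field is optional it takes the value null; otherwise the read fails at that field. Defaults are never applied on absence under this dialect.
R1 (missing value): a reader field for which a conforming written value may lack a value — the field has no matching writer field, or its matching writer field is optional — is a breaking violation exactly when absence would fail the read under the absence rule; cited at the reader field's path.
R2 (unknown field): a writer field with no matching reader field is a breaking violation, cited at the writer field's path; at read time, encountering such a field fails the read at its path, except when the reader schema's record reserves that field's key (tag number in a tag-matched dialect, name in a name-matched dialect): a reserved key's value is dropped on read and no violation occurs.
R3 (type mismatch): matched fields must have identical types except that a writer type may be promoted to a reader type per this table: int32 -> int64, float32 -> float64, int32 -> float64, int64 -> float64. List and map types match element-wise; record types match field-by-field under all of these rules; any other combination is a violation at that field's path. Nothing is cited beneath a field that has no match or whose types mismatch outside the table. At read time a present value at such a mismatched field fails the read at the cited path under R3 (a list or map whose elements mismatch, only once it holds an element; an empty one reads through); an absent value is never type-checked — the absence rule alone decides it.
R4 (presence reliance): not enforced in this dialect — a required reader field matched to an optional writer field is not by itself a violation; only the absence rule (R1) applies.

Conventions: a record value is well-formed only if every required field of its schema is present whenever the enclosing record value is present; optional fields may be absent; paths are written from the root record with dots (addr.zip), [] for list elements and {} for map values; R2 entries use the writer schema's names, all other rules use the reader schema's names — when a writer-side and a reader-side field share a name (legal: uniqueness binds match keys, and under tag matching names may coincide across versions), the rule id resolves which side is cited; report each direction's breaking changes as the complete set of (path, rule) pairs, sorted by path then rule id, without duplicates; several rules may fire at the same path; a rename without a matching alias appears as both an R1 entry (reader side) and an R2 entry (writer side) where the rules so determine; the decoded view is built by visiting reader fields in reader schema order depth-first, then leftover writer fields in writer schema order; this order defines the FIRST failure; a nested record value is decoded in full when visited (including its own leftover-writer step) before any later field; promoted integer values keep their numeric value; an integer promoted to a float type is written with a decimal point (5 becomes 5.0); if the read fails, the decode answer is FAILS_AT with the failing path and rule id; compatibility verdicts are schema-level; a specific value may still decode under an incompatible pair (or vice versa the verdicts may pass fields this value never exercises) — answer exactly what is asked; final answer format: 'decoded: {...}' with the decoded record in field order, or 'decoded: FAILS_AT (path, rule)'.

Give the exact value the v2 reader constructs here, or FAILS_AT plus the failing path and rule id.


arrows below run writer -> reader for Profile
migrating the Profile value to v2:
  city := "delta"
  blob := 0x1A2B
  name := null (absent, optional -> null)
  writer payload: reserved -> dropped
  => decoded: {"city": "delta", "blob": 0x1A2B, "name": null}
the other Profile changes do not affect what is asked:
  field name in record Profile: type string changed to bytes -> a verdict-level change on Profile — the shown value reads the same

decoded: {"city": "delta", "blob": 0x1A2B, "name": null}


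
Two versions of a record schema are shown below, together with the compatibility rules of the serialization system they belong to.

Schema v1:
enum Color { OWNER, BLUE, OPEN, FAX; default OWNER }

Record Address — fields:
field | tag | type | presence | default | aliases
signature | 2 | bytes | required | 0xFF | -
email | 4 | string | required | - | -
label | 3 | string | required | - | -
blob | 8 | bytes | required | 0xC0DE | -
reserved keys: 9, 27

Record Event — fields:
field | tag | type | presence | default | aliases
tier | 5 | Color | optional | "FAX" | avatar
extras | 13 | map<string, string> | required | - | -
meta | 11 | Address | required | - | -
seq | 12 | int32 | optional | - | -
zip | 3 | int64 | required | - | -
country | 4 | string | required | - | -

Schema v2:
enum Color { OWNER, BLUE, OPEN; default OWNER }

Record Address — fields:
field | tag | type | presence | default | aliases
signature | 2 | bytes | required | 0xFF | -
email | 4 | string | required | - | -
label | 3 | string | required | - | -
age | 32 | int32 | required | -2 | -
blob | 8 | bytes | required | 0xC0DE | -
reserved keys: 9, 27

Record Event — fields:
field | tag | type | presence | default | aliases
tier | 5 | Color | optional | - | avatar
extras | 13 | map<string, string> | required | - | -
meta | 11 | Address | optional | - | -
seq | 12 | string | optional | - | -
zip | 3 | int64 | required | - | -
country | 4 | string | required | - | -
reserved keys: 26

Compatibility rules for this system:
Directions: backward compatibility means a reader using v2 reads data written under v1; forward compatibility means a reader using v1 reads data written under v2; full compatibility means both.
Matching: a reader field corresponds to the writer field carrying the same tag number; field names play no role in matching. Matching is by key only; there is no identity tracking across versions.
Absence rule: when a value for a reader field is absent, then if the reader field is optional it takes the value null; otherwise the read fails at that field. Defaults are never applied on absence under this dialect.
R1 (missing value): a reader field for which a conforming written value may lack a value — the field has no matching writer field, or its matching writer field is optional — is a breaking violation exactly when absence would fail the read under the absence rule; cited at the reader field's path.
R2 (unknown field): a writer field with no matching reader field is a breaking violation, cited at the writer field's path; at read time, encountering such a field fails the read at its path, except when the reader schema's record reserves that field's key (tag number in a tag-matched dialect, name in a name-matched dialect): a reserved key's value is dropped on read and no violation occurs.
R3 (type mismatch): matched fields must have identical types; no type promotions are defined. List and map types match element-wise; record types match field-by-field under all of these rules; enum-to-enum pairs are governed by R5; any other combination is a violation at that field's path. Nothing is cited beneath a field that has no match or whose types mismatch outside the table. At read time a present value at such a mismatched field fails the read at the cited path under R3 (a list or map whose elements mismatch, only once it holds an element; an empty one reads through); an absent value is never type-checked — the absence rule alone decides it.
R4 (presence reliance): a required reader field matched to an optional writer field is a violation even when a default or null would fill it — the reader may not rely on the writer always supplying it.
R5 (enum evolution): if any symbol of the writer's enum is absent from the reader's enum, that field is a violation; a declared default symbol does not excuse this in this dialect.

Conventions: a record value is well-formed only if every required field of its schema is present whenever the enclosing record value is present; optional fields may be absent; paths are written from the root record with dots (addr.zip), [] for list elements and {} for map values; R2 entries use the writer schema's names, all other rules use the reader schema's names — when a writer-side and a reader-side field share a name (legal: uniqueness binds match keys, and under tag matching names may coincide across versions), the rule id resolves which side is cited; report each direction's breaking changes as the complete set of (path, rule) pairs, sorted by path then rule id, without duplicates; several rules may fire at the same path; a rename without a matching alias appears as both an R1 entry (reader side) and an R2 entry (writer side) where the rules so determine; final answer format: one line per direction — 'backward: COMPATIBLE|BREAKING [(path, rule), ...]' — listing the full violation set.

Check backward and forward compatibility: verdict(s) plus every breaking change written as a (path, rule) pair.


the writer's type comes first in each Event pair
backward analysis of Event with v2 as reader and v1 as writer:
  tier: paired with writer tier (Color -> Color; writer optional)
  extras: paired with writer extras (map<string, string> -> map<string, string>; writer required)
  meta: paired with writer meta (Address -> Address; writer required)
  seq: paired with writer seq (int32 -> string; writer optional)
  zip: paired with writer zip (int64 -> int64; writer required)
  country: paired with writer country (string -> string; writer required)
  meta.signature: paired with writer meta.signature (bytes -> bytes; writer required)
  meta.email: paired with writer meta.email (string -> string; writer required)
  meta.label: paired with writer meta.label (string -> string; writer required)
  no writer field matches reader meta.age
  meta.blob: paired with writer meta.blob (bytes -> bytes; writer required)
  R1 fires at meta.age
  R3 fires at seq
  R5 fires at tier
  => backward: BREAKING (3)
forward analysis of Event with v1 as reader and v2 as writer:
  tier: paired with writer tier (Color -> Color; writer optional)
  extras: paired with writer extras (map<string, string> -> map<string, string>; writer required)
  meta: paired with writer meta (Address -> Address; writer optional)
  seq: paired with writer seq (string -> int32; writer optional)
  zip: paired with writer zip (int64 -> int64; writer required)
  country: paired with writer country (string -> string; writer required)
  meta.signature: paired with writer meta.signature (bytes -> bytes; writer required)
  meta.email: paired with writer meta.email (string -> string; writer required)
  meta.label: paired with writer meta.label (string -> string; writer required)
  meta.blob: paired with writer meta.blob (bytes -> bytes; writer required)
  meta.age (writer side), unknown to reader
  R1 fires at meta
  R4 fires at meta
  R2 fires at meta.age
  R3 fires at seq
  => forward: BREAKING (4)

backward: BREAKING [(meta.age, R1), (seq, R3), (tier, R5)]; forward: BREAKING [(meta, R1), (meta, R4), (meta.age, R2), (seq, R3)]


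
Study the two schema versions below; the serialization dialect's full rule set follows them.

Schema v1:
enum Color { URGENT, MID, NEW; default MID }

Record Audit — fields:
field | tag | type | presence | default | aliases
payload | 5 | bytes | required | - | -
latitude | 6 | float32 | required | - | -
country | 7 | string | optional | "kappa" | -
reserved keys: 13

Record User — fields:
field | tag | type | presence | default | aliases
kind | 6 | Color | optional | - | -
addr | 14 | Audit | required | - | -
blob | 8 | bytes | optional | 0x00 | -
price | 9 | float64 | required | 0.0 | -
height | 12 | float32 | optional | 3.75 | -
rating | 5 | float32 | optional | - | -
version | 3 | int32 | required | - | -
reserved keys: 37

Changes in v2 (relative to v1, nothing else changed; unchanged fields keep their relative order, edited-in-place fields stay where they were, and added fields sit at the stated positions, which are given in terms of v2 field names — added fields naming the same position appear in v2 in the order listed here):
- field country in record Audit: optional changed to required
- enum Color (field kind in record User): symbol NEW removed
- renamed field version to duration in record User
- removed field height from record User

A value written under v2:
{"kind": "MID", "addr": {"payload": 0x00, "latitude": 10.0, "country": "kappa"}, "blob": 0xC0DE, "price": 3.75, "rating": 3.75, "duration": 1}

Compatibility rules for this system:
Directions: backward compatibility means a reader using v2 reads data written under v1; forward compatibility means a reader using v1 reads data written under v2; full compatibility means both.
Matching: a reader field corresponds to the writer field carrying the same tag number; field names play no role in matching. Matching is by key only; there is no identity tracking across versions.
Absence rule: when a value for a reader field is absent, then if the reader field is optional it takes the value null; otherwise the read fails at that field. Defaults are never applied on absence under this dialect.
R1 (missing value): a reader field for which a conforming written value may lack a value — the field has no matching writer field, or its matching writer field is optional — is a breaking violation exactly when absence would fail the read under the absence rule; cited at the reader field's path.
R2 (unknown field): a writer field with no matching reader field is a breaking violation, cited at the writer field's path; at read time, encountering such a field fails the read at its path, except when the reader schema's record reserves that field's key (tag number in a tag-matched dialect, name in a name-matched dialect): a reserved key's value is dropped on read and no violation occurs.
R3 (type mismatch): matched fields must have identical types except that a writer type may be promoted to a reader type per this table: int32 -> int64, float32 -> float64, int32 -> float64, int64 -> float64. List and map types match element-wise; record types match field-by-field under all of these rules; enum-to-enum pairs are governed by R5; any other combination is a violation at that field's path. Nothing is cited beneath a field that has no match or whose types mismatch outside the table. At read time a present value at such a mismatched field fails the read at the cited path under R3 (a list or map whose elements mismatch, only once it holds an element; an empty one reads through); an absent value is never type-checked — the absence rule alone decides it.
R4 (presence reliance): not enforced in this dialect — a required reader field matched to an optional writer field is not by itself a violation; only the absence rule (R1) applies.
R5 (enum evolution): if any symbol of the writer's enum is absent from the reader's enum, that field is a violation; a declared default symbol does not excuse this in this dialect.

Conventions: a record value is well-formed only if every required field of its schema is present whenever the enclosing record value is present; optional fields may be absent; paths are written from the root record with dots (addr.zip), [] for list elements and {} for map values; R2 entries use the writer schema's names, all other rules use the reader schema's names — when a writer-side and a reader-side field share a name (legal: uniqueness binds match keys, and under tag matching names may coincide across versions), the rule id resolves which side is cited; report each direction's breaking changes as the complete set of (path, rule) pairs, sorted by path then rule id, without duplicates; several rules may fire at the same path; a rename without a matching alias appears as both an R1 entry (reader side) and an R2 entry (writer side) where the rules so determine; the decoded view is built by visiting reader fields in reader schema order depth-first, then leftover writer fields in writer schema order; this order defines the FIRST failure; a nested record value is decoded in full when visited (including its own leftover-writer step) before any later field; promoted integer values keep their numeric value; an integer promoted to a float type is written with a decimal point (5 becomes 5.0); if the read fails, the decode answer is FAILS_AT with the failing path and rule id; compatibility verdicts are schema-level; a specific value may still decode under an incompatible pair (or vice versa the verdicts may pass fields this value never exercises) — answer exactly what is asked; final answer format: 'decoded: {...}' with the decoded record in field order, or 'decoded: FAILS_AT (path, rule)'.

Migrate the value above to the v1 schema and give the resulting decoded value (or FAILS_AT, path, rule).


decoded: {"kind": "MID", "addr": {"payload": 0x00, "latitude": 10.0, "country": "kappa"}, "blob": 0xC0DE, "price": 3.75, "height": null, "rating": 3.75, "version": 1}

each type pair in User: writer, then reader
decode (reader v1):
  kind := "MID"
  addr.payload := 0x00
  addr.latitude := 10.0
  addr.country := "kappa"
  blob := 0xC0DE
  price := 3.75
  height := null (absent, optional -> null)
  rating := 3.75
  version := 1 (from writer duration)
  => decoded: {"kind": "MID", "addr": {"payload": 0x00, "latitude": 10.0, "country": "kappa"}, "blob": 0xC0DE, "price": 3.75, "height": null, "rating": 3.75, "version": 1}
ruling out the remaining User differences:
  field country in record Audit: optional changed to required -> schema-level compatibility only; this User value's decode is unchanged
  enum Color (field kind in record User): symbol NEW removed -> schema-level compatibility only; this User value's decode is unchanged
  renamed field version to duration in record User -> triggers nothing under the printed rules; the User answer is the same either way
  removed field height from record User -> schema-level compatibility only; this User value's decode is unchanged


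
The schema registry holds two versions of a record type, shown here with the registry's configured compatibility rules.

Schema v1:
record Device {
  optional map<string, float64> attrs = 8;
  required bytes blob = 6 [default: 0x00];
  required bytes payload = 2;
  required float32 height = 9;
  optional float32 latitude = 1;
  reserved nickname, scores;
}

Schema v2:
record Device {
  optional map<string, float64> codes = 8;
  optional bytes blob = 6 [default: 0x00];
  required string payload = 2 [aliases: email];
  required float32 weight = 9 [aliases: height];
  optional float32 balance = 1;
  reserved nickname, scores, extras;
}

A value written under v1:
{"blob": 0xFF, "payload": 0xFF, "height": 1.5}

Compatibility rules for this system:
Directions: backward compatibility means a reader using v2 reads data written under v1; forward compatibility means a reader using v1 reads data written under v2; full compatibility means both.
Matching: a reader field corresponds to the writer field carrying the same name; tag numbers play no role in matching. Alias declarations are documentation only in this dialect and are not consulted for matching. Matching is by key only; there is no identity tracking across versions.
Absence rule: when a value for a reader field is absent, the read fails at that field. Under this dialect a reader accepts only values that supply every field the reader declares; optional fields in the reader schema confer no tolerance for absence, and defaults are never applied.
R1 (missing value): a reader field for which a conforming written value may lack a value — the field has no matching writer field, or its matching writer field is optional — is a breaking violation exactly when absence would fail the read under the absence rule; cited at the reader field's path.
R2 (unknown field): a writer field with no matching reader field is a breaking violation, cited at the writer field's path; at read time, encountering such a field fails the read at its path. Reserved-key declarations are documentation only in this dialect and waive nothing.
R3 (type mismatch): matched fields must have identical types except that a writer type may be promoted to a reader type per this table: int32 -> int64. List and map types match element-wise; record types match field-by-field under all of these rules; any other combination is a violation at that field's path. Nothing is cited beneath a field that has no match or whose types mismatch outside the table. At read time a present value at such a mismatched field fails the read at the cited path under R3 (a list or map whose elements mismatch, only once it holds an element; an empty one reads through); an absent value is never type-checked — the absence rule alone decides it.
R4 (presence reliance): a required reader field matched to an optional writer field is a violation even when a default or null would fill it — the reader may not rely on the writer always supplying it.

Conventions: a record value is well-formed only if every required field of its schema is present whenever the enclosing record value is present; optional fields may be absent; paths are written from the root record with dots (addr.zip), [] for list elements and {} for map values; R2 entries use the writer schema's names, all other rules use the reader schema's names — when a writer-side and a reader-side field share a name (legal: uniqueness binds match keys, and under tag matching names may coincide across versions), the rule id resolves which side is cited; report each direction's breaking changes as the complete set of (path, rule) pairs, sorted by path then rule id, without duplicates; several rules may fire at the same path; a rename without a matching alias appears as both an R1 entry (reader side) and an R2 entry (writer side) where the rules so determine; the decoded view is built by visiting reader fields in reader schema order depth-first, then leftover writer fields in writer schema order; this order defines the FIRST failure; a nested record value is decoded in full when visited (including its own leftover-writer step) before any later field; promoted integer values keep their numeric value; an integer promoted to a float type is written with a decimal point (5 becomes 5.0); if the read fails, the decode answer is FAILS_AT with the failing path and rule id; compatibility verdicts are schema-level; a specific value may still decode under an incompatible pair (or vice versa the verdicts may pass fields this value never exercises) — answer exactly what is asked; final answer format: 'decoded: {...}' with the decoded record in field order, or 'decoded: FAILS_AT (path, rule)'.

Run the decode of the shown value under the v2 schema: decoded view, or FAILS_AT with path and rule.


decoded: FAILS_AT (codes, R1)

each type pair in Device: writer, then reader
decode (reader v2):
  read fails at codes under R1 (no fill)
  => FAILS_AT (codes, R1)
remaining Device differences; none change what is asked:
  field payload in record Device: type bytes changed to string -> schema-level compatibility only; this Device value's decode is unchanged
  field blob in record Device: required changed to optional -> schema-level compatibility only; this Device value's decode is unchanged
  renamed field latitude to balance in record Device -> schema-level compatibility only; this Device value's decode is unchanged
  renamed field height to weight in record Device (alias height declared on the renamed field) -> schema-level compatibility only; this Device value's decode is unchanged


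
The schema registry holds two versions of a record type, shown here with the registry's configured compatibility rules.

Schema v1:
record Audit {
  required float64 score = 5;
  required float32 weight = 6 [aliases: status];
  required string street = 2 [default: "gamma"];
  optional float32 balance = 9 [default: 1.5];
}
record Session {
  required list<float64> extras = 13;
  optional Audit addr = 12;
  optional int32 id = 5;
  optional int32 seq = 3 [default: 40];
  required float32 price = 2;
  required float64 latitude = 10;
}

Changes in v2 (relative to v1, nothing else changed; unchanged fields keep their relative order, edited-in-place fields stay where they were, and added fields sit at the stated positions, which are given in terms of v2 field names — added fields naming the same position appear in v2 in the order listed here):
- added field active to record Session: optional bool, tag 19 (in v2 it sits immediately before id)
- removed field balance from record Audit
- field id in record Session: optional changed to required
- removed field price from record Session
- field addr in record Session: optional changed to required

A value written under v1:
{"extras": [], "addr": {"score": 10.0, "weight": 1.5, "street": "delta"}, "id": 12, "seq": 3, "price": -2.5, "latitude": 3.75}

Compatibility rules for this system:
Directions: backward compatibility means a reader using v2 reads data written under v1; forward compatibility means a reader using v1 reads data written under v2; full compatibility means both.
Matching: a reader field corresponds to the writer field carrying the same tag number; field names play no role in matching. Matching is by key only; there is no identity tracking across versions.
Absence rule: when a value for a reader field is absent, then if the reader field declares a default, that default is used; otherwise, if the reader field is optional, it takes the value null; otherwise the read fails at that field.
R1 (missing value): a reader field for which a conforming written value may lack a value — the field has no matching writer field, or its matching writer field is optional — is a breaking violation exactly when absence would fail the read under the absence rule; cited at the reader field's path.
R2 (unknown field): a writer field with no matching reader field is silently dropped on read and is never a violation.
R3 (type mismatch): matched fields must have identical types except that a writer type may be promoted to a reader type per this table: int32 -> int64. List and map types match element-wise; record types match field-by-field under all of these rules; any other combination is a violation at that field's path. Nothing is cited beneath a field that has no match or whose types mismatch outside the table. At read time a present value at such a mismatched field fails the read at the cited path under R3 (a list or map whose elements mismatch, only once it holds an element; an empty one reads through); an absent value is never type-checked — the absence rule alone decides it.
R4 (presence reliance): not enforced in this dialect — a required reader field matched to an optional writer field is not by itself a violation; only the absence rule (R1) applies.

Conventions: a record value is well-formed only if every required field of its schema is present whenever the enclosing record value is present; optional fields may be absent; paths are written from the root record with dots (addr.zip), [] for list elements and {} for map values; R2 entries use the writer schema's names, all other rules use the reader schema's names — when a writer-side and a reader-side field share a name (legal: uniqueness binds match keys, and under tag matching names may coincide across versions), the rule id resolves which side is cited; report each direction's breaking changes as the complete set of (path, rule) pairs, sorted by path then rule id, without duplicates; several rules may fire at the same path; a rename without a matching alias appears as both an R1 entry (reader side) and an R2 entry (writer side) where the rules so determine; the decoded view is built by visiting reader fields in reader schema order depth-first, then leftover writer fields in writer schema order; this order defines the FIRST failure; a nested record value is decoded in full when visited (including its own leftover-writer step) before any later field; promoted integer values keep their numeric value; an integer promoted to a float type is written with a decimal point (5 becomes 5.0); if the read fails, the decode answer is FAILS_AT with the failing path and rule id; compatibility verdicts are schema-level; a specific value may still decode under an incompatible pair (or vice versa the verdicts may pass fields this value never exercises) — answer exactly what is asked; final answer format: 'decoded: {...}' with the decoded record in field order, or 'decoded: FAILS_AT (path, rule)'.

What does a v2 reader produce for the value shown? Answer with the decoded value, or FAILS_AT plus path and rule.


each type pair in Session: writer, then reader
migrating the Session value to v2:
  extras := []
  addr.score := 10.0
  addr.weight := 1.5
  addr.street := "delta"
  active := null (missing; optional => null)
  id := 12
  seq := 3
  latitude := 3.75
  writer price: no reader field; dropped
  => decoded: {"extras": [], "addr": {"score": 10.0, "weight": 1.5, "street": "delta"}, "active": null, "id": 12, "seq": 3, "latitude": 3.75}
ruling out the remaining Session differences:
  field id in record Session: optional changed to required -> shifts the Session verdicts, not this decode
  field addr in record Session: optional changed to required -> shifts the Session verdicts, not this decode

decoded: {"extras": [], "addr": {"score": 10.0, "weight": 1.5, "street": "delta"}, "active": null, "id": 12, "seq": 3, "latitude": 3.75}


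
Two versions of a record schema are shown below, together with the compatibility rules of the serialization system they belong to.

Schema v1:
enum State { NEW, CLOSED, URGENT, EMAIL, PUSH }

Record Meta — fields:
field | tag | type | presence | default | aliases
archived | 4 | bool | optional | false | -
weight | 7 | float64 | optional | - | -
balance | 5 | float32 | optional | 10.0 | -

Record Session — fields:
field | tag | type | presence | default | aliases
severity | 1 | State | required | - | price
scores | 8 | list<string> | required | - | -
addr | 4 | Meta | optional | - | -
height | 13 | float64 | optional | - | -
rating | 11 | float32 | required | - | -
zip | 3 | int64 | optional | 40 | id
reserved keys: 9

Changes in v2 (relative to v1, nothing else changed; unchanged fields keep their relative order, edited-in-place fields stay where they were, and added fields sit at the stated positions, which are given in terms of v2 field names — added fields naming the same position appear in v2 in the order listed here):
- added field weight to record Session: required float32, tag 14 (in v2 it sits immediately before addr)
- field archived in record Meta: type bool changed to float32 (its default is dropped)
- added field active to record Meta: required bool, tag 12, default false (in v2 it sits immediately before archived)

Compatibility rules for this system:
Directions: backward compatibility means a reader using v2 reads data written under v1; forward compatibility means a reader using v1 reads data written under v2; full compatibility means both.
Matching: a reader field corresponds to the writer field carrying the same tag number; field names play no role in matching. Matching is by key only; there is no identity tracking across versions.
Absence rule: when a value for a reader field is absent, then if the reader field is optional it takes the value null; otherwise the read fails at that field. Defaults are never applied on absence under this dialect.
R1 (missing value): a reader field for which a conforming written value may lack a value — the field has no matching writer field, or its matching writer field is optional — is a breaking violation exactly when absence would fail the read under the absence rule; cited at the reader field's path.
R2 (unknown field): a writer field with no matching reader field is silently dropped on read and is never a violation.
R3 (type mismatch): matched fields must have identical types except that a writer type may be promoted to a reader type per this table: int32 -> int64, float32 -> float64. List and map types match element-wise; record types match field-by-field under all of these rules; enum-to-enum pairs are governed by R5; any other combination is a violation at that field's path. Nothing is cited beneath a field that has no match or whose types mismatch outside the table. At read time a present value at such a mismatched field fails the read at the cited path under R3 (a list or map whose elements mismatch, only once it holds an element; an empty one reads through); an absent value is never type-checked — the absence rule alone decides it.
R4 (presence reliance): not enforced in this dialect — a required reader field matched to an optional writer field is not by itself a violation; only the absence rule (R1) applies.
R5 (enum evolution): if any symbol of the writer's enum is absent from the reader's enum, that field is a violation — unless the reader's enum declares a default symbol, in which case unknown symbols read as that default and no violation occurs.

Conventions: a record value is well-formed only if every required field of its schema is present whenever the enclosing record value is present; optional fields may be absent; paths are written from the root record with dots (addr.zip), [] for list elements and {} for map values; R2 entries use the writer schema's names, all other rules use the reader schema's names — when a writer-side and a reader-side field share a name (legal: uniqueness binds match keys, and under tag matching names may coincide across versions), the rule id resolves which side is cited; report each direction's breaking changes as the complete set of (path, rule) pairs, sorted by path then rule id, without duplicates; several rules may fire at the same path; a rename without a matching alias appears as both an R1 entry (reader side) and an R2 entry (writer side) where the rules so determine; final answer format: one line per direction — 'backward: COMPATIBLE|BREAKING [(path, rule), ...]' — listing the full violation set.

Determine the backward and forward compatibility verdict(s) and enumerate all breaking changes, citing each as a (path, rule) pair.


backward: BREAKING [(addr.active, R1), (addr.archived, R3), (weight, R1)]; forward: BREAKING [(addr.archived, R3)]

the writer's type comes first in each Session pair
backward pass over Session, reader schema v2, writer schema v1:
  State -> State, writer required: severity aligns to severity
  list<string> -> list<string>, writer required: scores aligns to scores
  weight: no writer-side match
  Meta -> Meta, writer optional: addr aligns to addr
  float64 -> float64, writer optional: height aligns to height
  float32 -> float32, writer required: rating aligns to rating
  int64 -> int64, writer optional: zip aligns to zip
  addr.active: no writer-side match
  bool -> float32, writer optional: addr.archived aligns to addr.archived
  float64 -> float64, writer optional: addr.weight aligns to addr.weight
  float32 -> float32, writer optional: addr.balance aligns to addr.balance
  R1 fires at addr.active
  R3 fires at addr.archived
  R1 fires at weight
  => backward verdict for Session: BREAKING, 3 violation(s)
forward pass over Session, reader schema v1, writer schema v2:
  State -> State, writer required: severity aligns to severity
  list<string> -> list<string>, writer required: scores aligns to scores
  Meta -> Meta, writer optional: addr aligns to addr
  float64 -> float64, writer optional: height aligns to height
  float32 -> float32, writer required: rating aligns to rating
  int64 -> int64, writer optional: zip aligns to zip
  writer weight: unknown to reader
  float32 -> bool, writer optional: addr.archived aligns to addr.archived
  float64 -> float64, writer optional: addr.weight aligns to addr.weight
  float32 -> float32, writer optional: addr.balance aligns to addr.balance
  writer addr.active: unknown to reader
  R3 fires at addr.archived
  => forward verdict for Session: BREAKING, 1 violation(s)
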